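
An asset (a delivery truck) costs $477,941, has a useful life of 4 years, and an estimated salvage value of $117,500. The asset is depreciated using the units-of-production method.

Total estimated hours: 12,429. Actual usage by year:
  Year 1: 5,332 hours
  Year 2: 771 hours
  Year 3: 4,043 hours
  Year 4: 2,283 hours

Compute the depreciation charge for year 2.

$22,359

Depreciable base = $477,941 − $117,500 = $360,441.
Rate = $360,441 / 12,429 hours = $29 per hour.
Year 1: 5,332 × $29 = $154,628. Book value $323,313.
Year 2: 771 × $29 = $22,359. Book value $300,954.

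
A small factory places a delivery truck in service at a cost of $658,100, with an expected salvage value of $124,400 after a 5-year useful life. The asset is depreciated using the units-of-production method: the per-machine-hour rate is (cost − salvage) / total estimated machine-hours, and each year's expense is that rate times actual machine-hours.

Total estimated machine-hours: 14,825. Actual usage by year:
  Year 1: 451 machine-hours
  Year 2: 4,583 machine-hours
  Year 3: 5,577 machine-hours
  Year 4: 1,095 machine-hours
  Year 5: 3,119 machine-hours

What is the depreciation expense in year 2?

$164,988

Depreciable base = $658,100 − $124,400 = $533,700.
Rate = $533,700 / 14,825 machine-hours = $36 per machine-hour.
Year 1: 451 × $36 = $16,236. Book value $641,864.
Year 2: 4,583 × $36 = $164,988. Book value $476,876.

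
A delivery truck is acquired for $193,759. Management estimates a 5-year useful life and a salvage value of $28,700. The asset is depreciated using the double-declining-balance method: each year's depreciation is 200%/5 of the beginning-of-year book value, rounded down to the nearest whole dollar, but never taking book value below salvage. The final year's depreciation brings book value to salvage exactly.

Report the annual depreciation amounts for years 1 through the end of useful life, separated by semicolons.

Depreciable base = $193,759 − $28,700 = $165,059.
Year 1: ⌊$193,759 × 200%/5⌋ = $77,503. Book value $116,256.
Year 2: ⌊$116,256 × 200%/5⌋ = $46,502. Book value $69,754.
Year 3: ⌊$69,754 × 200%/5⌋ = $27,901. Book value $41,853.
Year 4: ⌊$41,853 × 200%/5⌋ = $16,741, capped at $13,153. Book value $28,700.
Year 5 (final): $28,700 − $28,700 = $0. Book value $28,700.

$77,503; $46,502; $27,901; $13,153; $0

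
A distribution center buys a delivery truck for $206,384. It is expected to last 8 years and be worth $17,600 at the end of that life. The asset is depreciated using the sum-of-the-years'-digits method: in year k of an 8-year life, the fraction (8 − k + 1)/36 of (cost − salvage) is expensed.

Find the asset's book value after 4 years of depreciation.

$70,040

Depreciable base = $206,384 − $17,600 = $188,784.
Sum of the years' digits = 8+7+6+5+4+3+2+1 = 36.
Year 1: $188,784 × 8/36 = $41,952. Book value $164,432.
Year 2: $188,784 × 7/36 = $36,708. Book value $127,724.
Year 3: $188,784 × 6/36 = $31,464. Book value $96,260.
Year 4: $188,784 × 5/36 = $26,220. Book value $70,040.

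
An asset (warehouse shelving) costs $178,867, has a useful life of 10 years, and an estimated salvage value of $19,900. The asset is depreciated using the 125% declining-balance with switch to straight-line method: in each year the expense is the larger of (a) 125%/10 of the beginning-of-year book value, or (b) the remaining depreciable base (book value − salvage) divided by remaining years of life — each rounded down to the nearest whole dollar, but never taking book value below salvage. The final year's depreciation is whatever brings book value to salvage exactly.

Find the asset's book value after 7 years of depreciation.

Depreciable base = $178,867 − $19,900 = $158,967.
Year 1: DB = ⌊$178,867 × 125%/10⌋ = $22,358; SL = ⌊$158,967/10⌋ = $15,896 → take DB $22,358. Book value $156,509.
Year 2: DB = ⌊$156,509 × 125%/10⌋ = $19,563; SL = ⌊$136,609/9⌋ = $15,178 → take DB $19,563. Book value $136,946.
Year 3: DB = ⌊$136,946 × 125%/10⌋ = $17,118; SL = ⌊$117,046/8⌋ = $14,630 → take DB $17,118. Book value $119,828.
Year 4: DB = ⌊$119,828 × 125%/10⌋ = $14,978; SL = ⌊$99,928/7⌋ = $14,275 → take DB $14,978. Book value $104,850.
Year 5: DB = ⌊$104,850 × 125%/10⌋ = $13,106; SL = ⌊$84,950/6⌋ = $14,158 → take SL $14,158. Book value $90,692.
Year 6: DB = ⌊$90,692 × 125%/10⌋ = $11,336; SL = ⌊$70,792/5⌋ = $14,158 → take SL $14,158. Book value $76,534.
Year 7: DB = ⌊$76,534 × 125%/10⌋ = $9,566; SL = ⌊$56,634/4⌋ = $14,158 → take SL $14,158. Book value $62,376.

$62,376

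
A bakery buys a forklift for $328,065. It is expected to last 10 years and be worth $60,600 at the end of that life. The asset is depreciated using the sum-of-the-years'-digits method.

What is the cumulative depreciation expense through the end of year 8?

Depreciable base = $328,065 − $60,600 = $267,465.
Sum of the years' digits = 10+9+8+7+6+5+4+3+2+1 = 55.
Year 1: $267,465 × 10/55 = $48,630. Book value $279,435.
Year 2: $267,465 × 9/55 = $43,767. Book value $235,668.
Year 3: $267,465 × 8/55 = $38,904. Book value $196,764.
Year 4: $267,465 × 7/55 = $34,041. Book value $162,723.
Year 5: $267,465 × 6/55 = $29,178. Book value $133,545.
Year 6: $267,465 × 5/55 = $24,315. Book value $109,230.
Year 7: $267,465 × 4/55 = $19,452. Book value $89,778.
Year 8: $267,465 × 3/55 = $14,589. Book value $75,189.
Accumulated through year 8 = $328,065 − $75,189 = $252,876.

$252,876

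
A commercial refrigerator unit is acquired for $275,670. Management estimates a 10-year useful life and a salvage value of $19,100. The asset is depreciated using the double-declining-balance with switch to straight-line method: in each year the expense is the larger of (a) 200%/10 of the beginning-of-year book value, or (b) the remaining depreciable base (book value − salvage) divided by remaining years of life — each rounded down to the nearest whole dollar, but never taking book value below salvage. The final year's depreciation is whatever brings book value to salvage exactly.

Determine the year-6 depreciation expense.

$18,066

Depreciable base = $275,670 − $19,100 = $256,570.
Year 1: DB = ⌊$275,670 × 200%/10⌋ = $55,134; SL = ⌊$256,570/10⌋ = $25,657 → take DB $55,134. Book value $220,536.
Year 2: DB = ⌊$220,536 × 200%/10⌋ = $44,107; SL = ⌊$201,436/9⌋ = $22,381 → take DB $44,107. Book value $176,429.
Year 3: DB = ⌊$176,429 × 200%/10⌋ = $35,285; SL = ⌊$157,329/8⌋ = $19,666 → take DB $35,285. Book value $141,144.
Year 4: DB = ⌊$141,144 × 200%/10⌋ = $28,228; SL = ⌊$122,044/7⌋ = $17,434 → take DB $28,228. Book value $112,916.
Year 5: DB = ⌊$112,916 × 200%/10⌋ = $22,583; SL = ⌊$93,816/6⌋ = $15,636 → take DB $22,583. Book value $90,333.
Year 6: DB = ⌊$90,333 × 200%/10⌋ = $18,066; SL = ⌊$71,233/5⌋ = $14,246 → take DB $18,066. Book value $72,267.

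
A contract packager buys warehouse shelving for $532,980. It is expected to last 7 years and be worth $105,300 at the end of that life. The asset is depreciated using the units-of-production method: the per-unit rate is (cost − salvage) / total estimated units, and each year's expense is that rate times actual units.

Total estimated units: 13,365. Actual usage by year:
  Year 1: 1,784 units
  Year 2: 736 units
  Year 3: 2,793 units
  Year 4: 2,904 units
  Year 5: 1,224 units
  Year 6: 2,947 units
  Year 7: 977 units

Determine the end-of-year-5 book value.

$230,868

Depreciable base = $532,980 − $105,300 = $427,680.
Rate = $427,680 / 13,365 units = $32 per unit.
Year 1: 1,784 × $32 = $57,088. Book value $475,892.
Year 2: 736 × $32 = $23,552. Book value $452,340.
Year 3: 2,793 × $32 = $89,376. Book value $362,964.
Year 4: 2,904 × $32 = $92,928. Book value $270,036.
Year 5: 1,224 × $32 = $39,168. Book value $230,868.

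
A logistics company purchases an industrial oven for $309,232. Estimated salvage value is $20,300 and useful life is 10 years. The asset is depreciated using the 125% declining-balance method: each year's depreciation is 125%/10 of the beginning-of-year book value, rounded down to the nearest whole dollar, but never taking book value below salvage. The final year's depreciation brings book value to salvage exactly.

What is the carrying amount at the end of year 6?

Depreciable base = $309,232 − $20,300 = $288,932.
Year 1: ⌊$309,232 × 125%/10⌋ = $38,654. Book value $270,578.
Year 2: ⌊$270,578 × 125%/10⌋ = $33,822. Book value $236,756.
Year 3: ⌊$236,756 × 125%/10⌋ = $29,594. Book value $207,162.
Year 4: ⌊$207,162 × 125%/10⌋ = $25,895. Book value $181,267.
Year 5: ⌊$181,267 × 125%/10⌋ = $22,658. Book value $158,609.
Year 6: ⌊$158,609 × 125%/10⌋ = $19,826. Book value $138,783.

$138,783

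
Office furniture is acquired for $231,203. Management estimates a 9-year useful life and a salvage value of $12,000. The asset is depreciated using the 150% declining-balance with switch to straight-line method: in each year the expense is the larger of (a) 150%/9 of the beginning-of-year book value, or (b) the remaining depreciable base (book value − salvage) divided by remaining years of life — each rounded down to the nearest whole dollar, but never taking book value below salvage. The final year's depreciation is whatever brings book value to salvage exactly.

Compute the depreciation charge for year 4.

$22,300

Depreciable base = $231,203 − $12,000 = $219,203.
Year 1: DB = ⌊$231,203 × 150%/9⌋ = $38,533; SL = ⌊$219,203/9⌋ = $24,355 → take DB $38,533. Book value $192,670.
Year 2: DB = ⌊$192,670 × 150%/9⌋ = $32,111; SL = ⌊$180,670/8⌋ = $22,583 → take DB $32,111. Book value $160,559.
Year 3: DB = ⌊$160,559 × 150%/9⌋ = $26,759; SL = ⌊$148,559/7⌋ = $21,222 → take DB $26,759. Book value $133,800.
Year 4: DB = ⌊$133,800 × 150%/9⌋ = $22,300; SL = ⌊$121,800/6⌋ = $20,300 → take DB $22,300. Book value $111,500.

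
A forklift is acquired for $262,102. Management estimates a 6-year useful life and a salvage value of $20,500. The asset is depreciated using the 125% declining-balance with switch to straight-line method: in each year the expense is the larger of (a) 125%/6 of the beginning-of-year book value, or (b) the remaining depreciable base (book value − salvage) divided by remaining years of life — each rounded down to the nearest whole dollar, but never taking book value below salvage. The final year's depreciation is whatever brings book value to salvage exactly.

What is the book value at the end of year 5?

Depreciable base = $262,102 − $20,500 = $241,602.
Year 1: DB = ⌊$262,102 × 125%/6⌋ = $54,604; SL = ⌊$241,602/6⌋ = $40,267 → take DB $54,604. Book value $207,498.
Year 2: DB = ⌊$207,498 × 125%/6⌋ = $43,228; SL = ⌊$186,998/5⌋ = $37,399 → take DB $43,228. Book value $164,270.
Year 3: DB = ⌊$164,270 × 125%/6⌋ = $34,222; SL = ⌊$143,770/4⌋ = $35,942 → take SL $35,942. Book value $128,328.
Year 4: DB = ⌊$128,328 × 125%/6⌋ = $26,735; SL = ⌊$107,828/3⌋ = $35,942 → take SL $35,942. Book value $92,386.
Year 5: DB = ⌊$92,386 × 125%/6⌋ = $19,247; SL = ⌊$71,886/2⌋ = $35,943 → take SL $35,943. Book value $56,443.

$56,443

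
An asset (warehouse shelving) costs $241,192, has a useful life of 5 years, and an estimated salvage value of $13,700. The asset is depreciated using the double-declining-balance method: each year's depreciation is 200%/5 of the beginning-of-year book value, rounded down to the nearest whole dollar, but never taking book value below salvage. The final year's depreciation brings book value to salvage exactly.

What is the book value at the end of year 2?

Depreciable base = $241,192 − $13,700 = $227,492.
Year 1: ⌊$241,192 × 200%/5⌋ = $96,476. Book value $144,716.
Year 2: ⌊$144,716 × 200%/5⌋ = $57,886. Book value $86,830.

$86,830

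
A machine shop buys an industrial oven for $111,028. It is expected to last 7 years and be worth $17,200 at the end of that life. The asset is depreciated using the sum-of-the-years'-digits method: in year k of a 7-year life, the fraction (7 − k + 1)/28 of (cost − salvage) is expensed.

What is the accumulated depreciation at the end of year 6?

Depreciable base = $111,028 − $17,200 = $93,828.
Sum of the years' digits = 7+6+5+4+3+2+1 = 28.
Year 1: $93,828 × 7/28 = $23,457. Book value $87,571.
Year 2: $93,828 × 6/28 = $20,106. Book value $67,465.
Year 3: $93,828 × 5/28 = $16,755. Book value $50,710.
Year 4: $93,828 × 4/28 = $13,404. Book value $37,306.
Year 5: $93,828 × 3/28 = $10,053. Book value $27,253.
Year 6: $93,828 × 2/28 = $6,702. Book value $20,551.
Accumulated through year 6 = $111,028 − $20,551 = $90,477.

$90,477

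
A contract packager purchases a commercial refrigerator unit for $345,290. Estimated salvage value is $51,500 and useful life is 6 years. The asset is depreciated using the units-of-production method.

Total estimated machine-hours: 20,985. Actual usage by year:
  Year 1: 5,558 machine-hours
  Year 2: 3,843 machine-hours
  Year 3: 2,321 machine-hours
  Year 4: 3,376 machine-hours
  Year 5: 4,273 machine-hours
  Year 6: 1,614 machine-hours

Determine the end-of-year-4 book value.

Depreciable base = $345,290 − $51,500 = $293,790.
Rate = $293,790 / 20,985 machine-hours = $14 per machine-hour.
Year 1: 5,558 × $14 = $77,812. Book value $267,478.
Year 2: 3,843 × $14 = $53,802. Book value $213,676.
Year 3: 2,321 × $14 = $32,494. Book value $181,182.
Year 4: 3,376 × $14 = $47,264. Book value $133,918.

$133,918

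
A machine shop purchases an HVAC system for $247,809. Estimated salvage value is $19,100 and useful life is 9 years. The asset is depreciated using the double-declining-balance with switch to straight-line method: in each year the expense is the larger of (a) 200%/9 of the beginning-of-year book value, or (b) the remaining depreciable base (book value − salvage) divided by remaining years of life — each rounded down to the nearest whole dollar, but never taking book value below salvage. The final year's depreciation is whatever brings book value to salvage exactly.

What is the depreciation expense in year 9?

$11,785

Depreciable base = $247,809 − $19,100 = $228,709.
Year 1: DB = ⌊$247,809 × 200%/9⌋ = $55,068; SL = ⌊$228,709/9⌋ = $25,412 → take DB $55,068. Book value $192,741.
Year 2: DB = ⌊$192,741 × 200%/9⌋ = $42,831; SL = ⌊$173,641/8⌋ = $21,705 → take DB $42,831. Book value $149,910.
Year 3: DB = ⌊$149,910 × 200%/9⌋ = $33,313; SL = ⌊$130,810/7⌋ = $18,687 → take DB $33,313. Book value $116,597.
Year 4: DB = ⌊$116,597 × 200%/9⌋ = $25,910; SL = ⌊$97,497/6⌋ = $16,249 → take DB $25,910. Book value $90,687.
Year 5: DB = ⌊$90,687 × 200%/9⌋ = $20,152; SL = ⌊$71,587/5⌋ = $14,317 → take DB $20,152. Book value $70,535.
Year 6: DB = ⌊$70,535 × 200%/9⌋ = $15,674; SL = ⌊$51,435/4⌋ = $12,858 → take DB $15,674. Book value $54,861.
Year 7: DB = ⌊$54,861 × 200%/9⌋ = $12,191; SL = ⌊$35,761/3⌋ = $11,920 → take DB $12,191. Book value $42,670.
Year 8: DB = ⌊$42,670 × 200%/9⌋ = $9,482; SL = ⌊$23,570/2⌋ = $11,785 → take SL $11,785. Book value $30,885.
Year 9 (final): $30,885 − $19,100 = $11,785. Book value $19,100.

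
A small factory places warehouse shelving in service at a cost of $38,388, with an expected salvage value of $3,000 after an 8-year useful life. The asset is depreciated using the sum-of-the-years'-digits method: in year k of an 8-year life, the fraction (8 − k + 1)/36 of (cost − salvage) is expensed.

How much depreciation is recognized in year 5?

$3,932

Depreciable base = $38,388 − $3,000 = $35,388.
Sum of the years' digits = 8+7+6+5+4+3+2+1 = 36.
Year 1: $35,388 × 8/36 = $7,864. Book value $30,524.
Year 2: $35,388 × 7/36 = $6,881. Book value $23,643.
Year 3: $35,388 × 6/36 = $5,898. Book value $17,745.
Year 4: $35,388 × 5/36 = $4,915. Book value $12,830.
Year 5: $35,388 × 4/36 = $3,932. Book value $8,898.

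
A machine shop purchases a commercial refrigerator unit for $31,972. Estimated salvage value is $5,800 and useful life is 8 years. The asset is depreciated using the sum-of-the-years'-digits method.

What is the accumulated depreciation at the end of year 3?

$15,267

Depreciable base = $31,972 − $5,800 = $26,172.
Sum of the years' digits = 8+7+6+5+4+3+2+1 = 36.
Year 1: $26,172 × 8/36 = $5,816. Book value $26,156.
Year 2: $26,172 × 7/36 = $5,089. Book value $21,067.
Year 3: $26,172 × 6/36 = $4,362. Book value $16,705.
Accumulated through year 3 = $31,972 − $16,705 = $15,267.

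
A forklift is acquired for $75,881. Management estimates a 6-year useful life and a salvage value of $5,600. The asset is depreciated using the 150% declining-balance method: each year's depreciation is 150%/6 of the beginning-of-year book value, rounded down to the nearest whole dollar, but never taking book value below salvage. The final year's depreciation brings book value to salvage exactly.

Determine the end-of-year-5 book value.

$18,008

Depreciable base = $75,881 − $5,600 = $70,281.
Year 1: ⌊$75,881 × 150%/6⌋ = $18,970. Book value $56,911.
Year 2: ⌊$56,911 × 150%/6⌋ = $14,227. Book value $42,684.
Year 3: ⌊$42,684 × 150%/6⌋ = $10,671. Book value $32,013.
Year 4: ⌊$32,013 × 150%/6⌋ = $8,003. Book value $24,010.
Year 5: ⌊$24,010 × 150%/6⌋ = $6,002. Book value $18,008.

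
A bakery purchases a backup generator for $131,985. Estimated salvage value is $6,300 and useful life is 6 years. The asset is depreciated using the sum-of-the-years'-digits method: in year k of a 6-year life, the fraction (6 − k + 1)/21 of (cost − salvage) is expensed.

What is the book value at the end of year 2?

$66,150

Depreciable base = $131,985 − $6,300 = $125,685.
Sum of the years' digits = 6+5+4+3+2+1 = 21.
Year 1: $125,685 × 6/21 = $35,910. Book value $96,075.
Year 2: $125,685 × 5/21 = $29,925. Book value $66,150.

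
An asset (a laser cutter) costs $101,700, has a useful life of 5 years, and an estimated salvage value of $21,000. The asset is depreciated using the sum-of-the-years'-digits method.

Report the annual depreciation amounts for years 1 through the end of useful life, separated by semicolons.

$26,900; $21,520; $16,140; $10,760; $5,380

Depreciable base = $101,700 − $21,000 = $80,700.
Sum of the years' digits = 5+4+3+2+1 = 15.
Year 1: $80,700 × 5/15 = $26,900. Book value $74,800.
Year 2: $80,700 × 4/15 = $21,520. Book value $53,280.
Year 3: $80,700 × 3/15 = $16,140. Book value $37,140.
Year 4: $80,700 × 2/15 = $10,760. Book value $26,380.
Year 5: $80,700 × 1/15 = $5,380. Book value $21,000.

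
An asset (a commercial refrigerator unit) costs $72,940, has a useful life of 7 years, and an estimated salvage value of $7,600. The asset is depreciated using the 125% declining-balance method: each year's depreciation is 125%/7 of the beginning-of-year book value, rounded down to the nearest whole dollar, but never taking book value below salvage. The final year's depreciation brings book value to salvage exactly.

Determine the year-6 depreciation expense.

$4,871

Depreciable base = $72,940 − $7,600 = $65,340.
Year 1: ⌊$72,940 × 125%/7⌋ = $13,025. Book value $59,915.
Year 2: ⌊$59,915 × 125%/7⌋ = $10,699. Book value $49,216.
Year 3: ⌊$49,216 × 125%/7⌋ = $8,788. Book value $40,428.
Year 4: ⌊$40,428 × 125%/7⌋ = $7,219. Book value $33,209.
Year 5: ⌊$33,209 × 125%/7⌋ = $5,930. Book value $27,279.
Year 6: ⌊$27,279 × 125%/7⌋ = $4,871. Book value $22,408.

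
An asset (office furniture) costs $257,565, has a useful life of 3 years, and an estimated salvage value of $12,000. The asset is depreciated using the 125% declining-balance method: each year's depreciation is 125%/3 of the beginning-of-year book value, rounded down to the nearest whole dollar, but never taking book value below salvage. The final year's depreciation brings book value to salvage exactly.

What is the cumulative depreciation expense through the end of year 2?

$169,920

Depreciable base = $257,565 − $12,000 = $245,565.
Year 1: ⌊$257,565 × 125%/3⌋ = $107,318. Book value $150,247.
Year 2: ⌊$150,247 × 125%/3⌋ = $62,602. Book value $87,645.
Accumulated through year 2 = $257,565 − $87,645 = $169,920.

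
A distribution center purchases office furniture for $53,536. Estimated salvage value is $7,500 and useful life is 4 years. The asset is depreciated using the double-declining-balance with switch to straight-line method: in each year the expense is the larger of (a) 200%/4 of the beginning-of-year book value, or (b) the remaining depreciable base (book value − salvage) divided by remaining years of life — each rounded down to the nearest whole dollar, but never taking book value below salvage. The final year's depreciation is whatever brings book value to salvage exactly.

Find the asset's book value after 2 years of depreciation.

Depreciable base = $53,536 − $7,500 = $46,036.
Year 1: DB = ⌊$53,536 × 200%/4⌋ = $26,768; SL = ⌊$46,036/4⌋ = $11,509 → take DB $26,768. Book value $26,768.
Year 2: DB = ⌊$26,768 × 200%/4⌋ = $13,384; SL = ⌊$19,268/3⌋ = $6,422 → take DB $13,384. Book value $13,384.

$13,384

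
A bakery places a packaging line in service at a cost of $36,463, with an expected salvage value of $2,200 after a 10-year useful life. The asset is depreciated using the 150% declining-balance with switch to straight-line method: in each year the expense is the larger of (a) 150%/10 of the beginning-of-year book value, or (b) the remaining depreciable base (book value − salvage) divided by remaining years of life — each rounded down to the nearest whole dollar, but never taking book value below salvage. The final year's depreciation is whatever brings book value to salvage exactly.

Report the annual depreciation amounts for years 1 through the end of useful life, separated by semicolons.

$5,469; $4,649; $3,951; $3,359; $2,855; $2,796; $2,796; $2,796; $2,796; $2,796

Depreciable base = $36,463 − $2,200 = $34,263.
Year 1: DB = ⌊$36,463 × 150%/10⌋ = $5,469; SL = ⌊$34,263/10⌋ = $3,426 → take DB $5,469. Book value $30,994.
Year 2: DB = ⌊$30,994 × 150%/10⌋ = $4,649; SL = ⌊$28,794/9⌋ = $3,199 → take DB $4,649. Book value $26,345.
Year 3: DB = ⌊$26,345 × 150%/10⌋ = $3,951; SL = ⌊$24,145/8⌋ = $3,018 → take DB $3,951. Book value $22,394.
Year 4: DB = ⌊$22,394 × 150%/10⌋ = $3,359; SL = ⌊$20,194/7⌋ = $2,884 → take DB $3,359. Book value $19,035.
Year 5: DB = ⌊$19,035 × 150%/10⌋ = $2,855; SL = ⌊$16,835/6⌋ = $2,805 → take DB $2,855. Book value $16,180.
Year 6: DB = ⌊$16,180 × 150%/10⌋ = $2,427; SL = ⌊$13,980/5⌋ = $2,796 → take SL $2,796. Book value $13,384.
Year 7: DB = ⌊$13,384 × 150%/10⌋ = $2,007; SL = ⌊$11,184/4⌋ = $2,796 → take SL $2,796. Book value $10,588.
Year 8: DB = ⌊$10,588 × 150%/10⌋ = $1,588; SL = ⌊$8,388/3⌋ = $2,796 → take SL $2,796. Book value $7,792.
Year 9: DB = ⌊$7,792 × 150%/10⌋ = $1,168; SL = ⌊$5,592/2⌋ = $2,796 → take SL $2,796. Book value $4,996.
Year 10 (final): $4,996 − $2,200 = $2,796. Book value $2,200.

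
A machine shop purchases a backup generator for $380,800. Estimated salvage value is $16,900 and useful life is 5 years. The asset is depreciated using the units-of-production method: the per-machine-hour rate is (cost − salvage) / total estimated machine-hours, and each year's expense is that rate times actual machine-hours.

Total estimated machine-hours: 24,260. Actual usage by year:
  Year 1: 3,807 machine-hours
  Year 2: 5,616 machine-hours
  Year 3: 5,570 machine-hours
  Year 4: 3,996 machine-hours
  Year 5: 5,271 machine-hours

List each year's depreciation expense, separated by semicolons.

Depreciable base = $380,800 − $16,900 = $363,900.
Rate = $363,900 / 24,260 machine-hours = $15 per machine-hour.
Year 1: 3,807 × $15 = $57,105. Book value $323,695.
Year 2: 5,616 × $15 = $84,240. Book value $239,455.
Year 3: 5,570 × $15 = $83,550. Book value $155,905.
Year 4: 3,996 × $15 = $59,940. Book value $95,965.
Year 5: 5,271 × $15 = $79,065. Book value $16,900.

$57,105; $84,240; $83,550; $59,940; $79,065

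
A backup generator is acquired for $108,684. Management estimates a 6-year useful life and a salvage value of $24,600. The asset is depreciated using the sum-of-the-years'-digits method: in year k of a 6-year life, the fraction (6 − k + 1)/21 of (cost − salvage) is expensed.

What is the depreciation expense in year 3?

Depreciable base = $108,684 − $24,600 = $84,084.
Sum of the years' digits = 6+5+4+3+2+1 = 21.
Year 1: $84,084 × 6/21 = $24,024. Book value $84,660.
Year 2: $84,084 × 5/21 = $20,020. Book value $64,640.
Year 3: $84,084 × 4/21 = $16,016. Book value $48,624.

$16,016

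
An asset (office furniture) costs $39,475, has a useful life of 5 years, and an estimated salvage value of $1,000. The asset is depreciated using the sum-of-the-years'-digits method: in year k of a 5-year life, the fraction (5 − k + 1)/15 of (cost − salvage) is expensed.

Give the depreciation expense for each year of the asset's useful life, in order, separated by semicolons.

$12,825; $10,260; $7,695; $5,130; $2,565

Depreciable base = $39,475 − $1,000 = $38,475.
Sum of the years' digits = 5+4+3+2+1 = 15.
Year 1: $38,475 × 5/15 = $12,825. Book value $26,650.
Year 2: $38,475 × 4/15 = $10,260. Book value $16,390.
Year 3: $38,475 × 3/15 = $7,695. Book value $8,695.
Year 4: $38,475 × 2/15 = $5,130. Book value $3,565.
Year 5: $38,475 × 1/15 = $2,565. Book value $1,000.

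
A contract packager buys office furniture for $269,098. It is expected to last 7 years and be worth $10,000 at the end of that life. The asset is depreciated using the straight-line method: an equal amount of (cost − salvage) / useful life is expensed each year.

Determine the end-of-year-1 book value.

$232,084

Depreciable base = $269,098 − $10,000 = $259,098.
Annual expense = $259,098 / 7 = $37,014.
End of year 1: book value $232,084.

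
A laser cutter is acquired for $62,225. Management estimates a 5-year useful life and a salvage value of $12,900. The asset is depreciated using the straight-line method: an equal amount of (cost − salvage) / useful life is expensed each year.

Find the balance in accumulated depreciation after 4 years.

$39,460

Depreciable base = $62,225 − $12,900 = $49,325.
Annual expense = $49,325 / 5 = $9,865.
End of year 1: book value $52,360.
End of year 2: book value $42,495.
End of year 3: book value $32,630.
End of year 4: book value $22,765.
Accumulated through year 4 = $62,225 − $22,765 = $39,460.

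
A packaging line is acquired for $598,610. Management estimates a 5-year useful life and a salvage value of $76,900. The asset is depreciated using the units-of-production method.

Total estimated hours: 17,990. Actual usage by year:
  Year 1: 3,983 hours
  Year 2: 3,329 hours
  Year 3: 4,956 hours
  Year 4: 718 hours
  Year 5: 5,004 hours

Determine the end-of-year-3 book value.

Depreciable base = $598,610 − $76,900 = $521,710.
Rate = $521,710 / 17,990 hours = $29 per hour.
Year 1: 3,983 × $29 = $115,507. Book value $483,103.
Year 2: 3,329 × $29 = $96,541. Book value $386,562.
Year 3: 4,956 × $29 = $143,724. Book value $242,838.

$242,838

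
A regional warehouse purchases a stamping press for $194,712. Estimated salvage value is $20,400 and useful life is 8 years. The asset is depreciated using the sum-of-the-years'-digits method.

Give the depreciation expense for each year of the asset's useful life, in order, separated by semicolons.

Depreciable base = $194,712 − $20,400 = $174,312.
Sum of the years' digits = 8+7+6+5+4+3+2+1 = 36.
Year 1: $174,312 × 8/36 = $38,736. Book value $155,976.
Year 2: $174,312 × 7/36 = $33,894. Book value $122,082.
Year 3: $174,312 × 6/36 = $29,052. Book value $93,030.
Year 4: $174,312 × 5/36 = $24,210. Book value $68,820.
Year 5: $174,312 × 4/36 = $19,368. Book value $49,452.
Year 6: $174,312 × 3/36 = $14,526. Book value $34,926.
Year 7: $174,312 × 2/36 = $9,684. Book value $25,242.
Year 8: $174,312 × 1/36 = $4,842. Book value $20,400.

$38,736; $33,894; $29,052; $24,210; $19,368; $14,526; $9,684; $4,842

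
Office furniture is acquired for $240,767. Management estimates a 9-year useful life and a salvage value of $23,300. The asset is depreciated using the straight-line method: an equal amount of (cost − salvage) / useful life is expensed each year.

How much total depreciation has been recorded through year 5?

$120,815

Depreciable base = $240,767 − $23,300 = $217,467.
Annual expense = $217,467 / 9 = $24,163.
End of year 1: book value $216,604.
End of year 2: book value $192,441.
End of year 3: book value $168,278.
End of year 4: book value $144,115.
End of year 5: book value $119,952.
Accumulated through year 5 = $240,767 − $119,952 = $120,815.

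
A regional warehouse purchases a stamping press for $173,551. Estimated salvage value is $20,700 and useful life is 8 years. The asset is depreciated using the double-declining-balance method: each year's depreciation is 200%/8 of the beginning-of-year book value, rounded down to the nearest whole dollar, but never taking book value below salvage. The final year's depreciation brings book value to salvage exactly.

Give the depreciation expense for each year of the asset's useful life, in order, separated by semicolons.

$43,387; $32,541; $24,405; $18,304; $13,728; $10,296; $7,722; $2,468

Depreciable base = $173,551 − $20,700 = $152,851.
Year 1: ⌊$173,551 × 200%/8⌋ = $43,387. Book value $130,164.
Year 2: ⌊$130,164 × 200%/8⌋ = $32,541. Book value $97,623.
Year 3: ⌊$97,623 × 200%/8⌋ = $24,405. Book value $73,218.
Year 4: ⌊$73,218 × 200%/8⌋ = $18,304. Book value $54,914.
Year 5: ⌊$54,914 × 200%/8⌋ = $13,728. Book value $41,186.
Year 6: ⌊$41,186 × 200%/8⌋ = $10,296. Book value $30,890.
Year 7: ⌊$30,890 × 200%/8⌋ = $7,722. Book value $23,168.
Year 8 (final): $23,168 − $20,700 = $2,468. Book value $20,700.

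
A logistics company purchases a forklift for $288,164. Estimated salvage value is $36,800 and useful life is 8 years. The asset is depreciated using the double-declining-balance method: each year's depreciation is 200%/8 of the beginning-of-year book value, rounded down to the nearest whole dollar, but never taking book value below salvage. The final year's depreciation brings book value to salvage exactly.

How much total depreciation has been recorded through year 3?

Depreciable base = $288,164 − $36,800 = $251,364.
Year 1: ⌊$288,164 × 200%/8⌋ = $72,041. Book value $216,123.
Year 2: ⌊$216,123 × 200%/8⌋ = $54,030. Book value $162,093.
Year 3: ⌊$162,093 × 200%/8⌋ = $40,523. Book value $121,570.
Accumulated through year 3 = $288,164 − $121,570 = $166,594.

$166,594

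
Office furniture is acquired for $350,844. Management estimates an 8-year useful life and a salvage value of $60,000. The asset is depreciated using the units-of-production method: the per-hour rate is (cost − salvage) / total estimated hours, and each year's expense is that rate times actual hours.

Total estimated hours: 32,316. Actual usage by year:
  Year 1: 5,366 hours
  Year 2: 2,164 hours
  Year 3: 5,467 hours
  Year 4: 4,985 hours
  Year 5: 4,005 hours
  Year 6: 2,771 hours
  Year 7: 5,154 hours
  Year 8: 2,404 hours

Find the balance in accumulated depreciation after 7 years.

Depreciable base = $350,844 − $60,000 = $290,844.
Rate = $290,844 / 32,316 hours = $9 per hour.
Year 1: 5,366 × $9 = $48,294. Book value $302,550.
Year 2: 2,164 × $9 = $19,476. Book value $283,074.
Year 3: 5,467 × $9 = $49,203. Book value $233,871.
Year 4: 4,985 × $9 = $44,865. Book value $189,006.
Year 5: 4,005 × $9 = $36,045. Book value $152,961.
Year 6: 2,771 × $9 = $24,939. Book value $128,022.
Year 7: 5,154 × $9 = $46,386. Book value $81,636.
Accumulated through year 7 = $350,844 − $81,636 = $269,208.

$269,208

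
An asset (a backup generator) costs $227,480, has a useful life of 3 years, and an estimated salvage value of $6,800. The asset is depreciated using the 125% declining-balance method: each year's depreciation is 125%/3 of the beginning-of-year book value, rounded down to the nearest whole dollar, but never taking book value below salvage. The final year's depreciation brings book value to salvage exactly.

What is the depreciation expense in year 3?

Depreciable base = $227,480 − $6,800 = $220,680.
Year 1: ⌊$227,480 × 125%/3⌋ = $94,783. Book value $132,697.
Year 2: ⌊$132,697 × 125%/3⌋ = $55,290. Book value $77,407.
Year 3 (final): $77,407 − $6,800 = $70,607. Book value $6,800.

$70,607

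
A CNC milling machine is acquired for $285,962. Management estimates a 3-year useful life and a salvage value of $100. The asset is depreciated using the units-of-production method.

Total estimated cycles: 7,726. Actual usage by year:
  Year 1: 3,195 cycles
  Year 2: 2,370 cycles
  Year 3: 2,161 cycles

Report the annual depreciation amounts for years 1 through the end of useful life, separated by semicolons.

$118,215; $87,690; $79,957

Depreciable base = $285,962 − $100 = $285,862.
Rate = $285,862 / 7,726 cycles = $37 per cycle.
Year 1: 3,195 × $37 = $118,215. Book value $167,747.
Year 2: 2,370 × $37 = $87,690. Book value $80,057.
Year 3: 2,161 × $37 = $79,957. Book value $100.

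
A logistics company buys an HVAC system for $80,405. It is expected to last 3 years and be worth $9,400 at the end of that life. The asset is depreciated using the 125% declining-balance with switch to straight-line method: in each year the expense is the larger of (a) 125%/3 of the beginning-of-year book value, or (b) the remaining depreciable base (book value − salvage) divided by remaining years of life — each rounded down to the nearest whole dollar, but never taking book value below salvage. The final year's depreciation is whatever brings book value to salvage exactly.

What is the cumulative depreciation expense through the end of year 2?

$53,044

Depreciable base = $80,405 − $9,400 = $71,005.
Year 1: DB = ⌊$80,405 × 125%/3⌋ = $33,502; SL = ⌊$71,005/3⌋ = $23,668 → take DB $33,502. Book value $46,903.
Year 2: DB = ⌊$46,903 × 125%/3⌋ = $19,542; SL = ⌊$37,503/2⌋ = $18,751 → take DB $19,542. Book value $27,361.
Accumulated through year 2 = $80,405 − $27,361 = $53,044.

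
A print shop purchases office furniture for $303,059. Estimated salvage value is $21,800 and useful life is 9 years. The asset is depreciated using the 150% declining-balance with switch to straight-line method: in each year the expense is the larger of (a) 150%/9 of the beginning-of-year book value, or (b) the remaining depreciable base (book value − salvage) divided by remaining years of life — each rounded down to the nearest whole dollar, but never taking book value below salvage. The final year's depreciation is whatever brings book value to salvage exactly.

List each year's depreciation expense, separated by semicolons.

$50,509; $42,091; $35,076; $29,230; $24,870; $24,870; $24,871; $24,871; $24,871

Depreciable base = $303,059 − $21,800 = $281,259.
Year 1: DB = ⌊$303,059 × 150%/9⌋ = $50,509; SL = ⌊$281,259/9⌋ = $31,251 → take DB $50,509. Book value $252,550.
Year 2: DB = ⌊$252,550 × 150%/9⌋ = $42,091; SL = ⌊$230,750/8⌋ = $28,843 → take DB $42,091. Book value $210,459.
Year 3: DB = ⌊$210,459 × 150%/9⌋ = $35,076; SL = ⌊$188,659/7⌋ = $26,951 → take DB $35,076. Book value $175,383.
Year 4: DB = ⌊$175,383 × 150%/9⌋ = $29,230; SL = ⌊$153,583/6⌋ = $25,597 → take DB $29,230. Book value $146,153.
Year 5: DB = ⌊$146,153 × 150%/9⌋ = $24,358; SL = ⌊$124,353/5⌋ = $24,870 → take SL $24,870. Book value $121,283.
Year 6: DB = ⌊$121,283 × 150%/9⌋ = $20,213; SL = ⌊$99,483/4⌋ = $24,870 → take SL $24,870. Book value $96,413.
Year 7: DB = ⌊$96,413 × 150%/9⌋ = $16,068; SL = ⌊$74,613/3⌋ = $24,871 → take SL $24,871. Book value $71,542.
Year 8: DB = ⌊$71,542 × 150%/9⌋ = $11,923; SL = ⌊$49,742/2⌋ = $24,871 → take SL $24,871. Book value $46,671.
Year 9 (final): $46,671 − $21,800 = $24,871. Book value $21,800.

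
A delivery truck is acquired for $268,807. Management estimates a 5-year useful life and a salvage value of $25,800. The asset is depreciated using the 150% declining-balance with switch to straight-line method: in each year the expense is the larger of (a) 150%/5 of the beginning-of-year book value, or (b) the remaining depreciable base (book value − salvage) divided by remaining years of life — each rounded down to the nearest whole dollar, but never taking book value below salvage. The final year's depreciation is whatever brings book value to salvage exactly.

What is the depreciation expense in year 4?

Depreciable base = $268,807 − $25,800 = $243,007.
Year 1: DB = ⌊$268,807 × 150%/5⌋ = $80,642; SL = ⌊$243,007/5⌋ = $48,601 → take DB $80,642. Book value $188,165.
Year 2: DB = ⌊$188,165 × 150%/5⌋ = $56,449; SL = ⌊$162,365/4⌋ = $40,591 → take DB $56,449. Book value $131,716.
Year 3: DB = ⌊$131,716 × 150%/5⌋ = $39,514; SL = ⌊$105,916/3⌋ = $35,305 → take DB $39,514. Book value $92,202.
Year 4: DB = ⌊$92,202 × 150%/5⌋ = $27,660; SL = ⌊$66,402/2⌋ = $33,201 → take SL $33,201. Book value $59,001.

$33,201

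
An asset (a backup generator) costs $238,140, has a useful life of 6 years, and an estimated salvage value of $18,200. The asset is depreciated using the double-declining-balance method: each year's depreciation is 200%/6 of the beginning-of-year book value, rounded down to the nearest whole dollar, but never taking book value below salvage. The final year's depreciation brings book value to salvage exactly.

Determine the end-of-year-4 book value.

$47,040

Depreciable base = $238,140 − $18,200 = $219,940.
Year 1: ⌊$238,140 × 200%/6⌋ = $79,380. Book value $158,760.
Year 2: ⌊$158,760 × 200%/6⌋ = $52,920. Book value $105,840.
Year 3: ⌊$105,840 × 200%/6⌋ = $35,280. Book value $70,560.
Year 4: ⌊$70,560 × 200%/6⌋ = $23,520. Book value $47,040.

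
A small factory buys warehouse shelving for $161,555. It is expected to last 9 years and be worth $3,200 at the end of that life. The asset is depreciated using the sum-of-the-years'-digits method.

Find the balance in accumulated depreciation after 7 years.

Depreciable base = $161,555 − $3,200 = $158,355.
Sum of the years' digits = 9+8+7+6+5+4+3+2+1 = 45.
Year 1: $158,355 × 9/45 = $31,671. Book value $129,884.
Year 2: $158,355 × 8/45 = $28,152. Book value $101,732.
Year 3: $158,355 × 7/45 = $24,633. Book value $77,099.
Year 4: $158,355 × 6/45 = $21,114. Book value $55,985.
Year 5: $158,355 × 5/45 = $17,595. Book value $38,390.
Year 6: $158,355 × 4/45 = $14,076. Book value $24,314.
Year 7: $158,355 × 3/45 = $10,557. Book value $13,757.
Accumulated through year 7 = $161,555 − $13,757 = $147,798.

$147,798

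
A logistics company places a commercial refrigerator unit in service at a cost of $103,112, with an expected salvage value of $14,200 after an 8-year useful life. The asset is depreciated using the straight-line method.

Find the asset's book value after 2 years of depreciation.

$80,884

Depreciable base = $103,112 − $14,200 = $88,912.
Annual expense = $88,912 / 8 = $11,114.
End of year 1: book value $91,998.
End of year 2: book value $80,884.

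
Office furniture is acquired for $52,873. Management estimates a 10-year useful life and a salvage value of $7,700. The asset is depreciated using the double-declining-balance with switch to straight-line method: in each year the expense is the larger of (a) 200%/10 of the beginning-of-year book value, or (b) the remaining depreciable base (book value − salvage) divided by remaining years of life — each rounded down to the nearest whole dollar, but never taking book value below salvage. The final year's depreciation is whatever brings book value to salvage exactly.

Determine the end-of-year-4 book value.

Depreciable base = $52,873 − $7,700 = $45,173.
Year 1: DB = ⌊$52,873 × 200%/10⌋ = $10,574; SL = ⌊$45,173/10⌋ = $4,517 → take DB $10,574. Book value $42,299.
Year 2: DB = ⌊$42,299 × 200%/10⌋ = $8,459; SL = ⌊$34,599/9⌋ = $3,844 → take DB $8,459. Book value $33,840.
Year 3: DB = ⌊$33,840 × 200%/10⌋ = $6,768; SL = ⌊$26,140/8⌋ = $3,267 → take DB $6,768. Book value $27,072.
Year 4: DB = ⌊$27,072 × 200%/10⌋ = $5,414; SL = ⌊$19,372/7⌋ = $2,767 → take DB $5,414. Book value $21,658.

$21,658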